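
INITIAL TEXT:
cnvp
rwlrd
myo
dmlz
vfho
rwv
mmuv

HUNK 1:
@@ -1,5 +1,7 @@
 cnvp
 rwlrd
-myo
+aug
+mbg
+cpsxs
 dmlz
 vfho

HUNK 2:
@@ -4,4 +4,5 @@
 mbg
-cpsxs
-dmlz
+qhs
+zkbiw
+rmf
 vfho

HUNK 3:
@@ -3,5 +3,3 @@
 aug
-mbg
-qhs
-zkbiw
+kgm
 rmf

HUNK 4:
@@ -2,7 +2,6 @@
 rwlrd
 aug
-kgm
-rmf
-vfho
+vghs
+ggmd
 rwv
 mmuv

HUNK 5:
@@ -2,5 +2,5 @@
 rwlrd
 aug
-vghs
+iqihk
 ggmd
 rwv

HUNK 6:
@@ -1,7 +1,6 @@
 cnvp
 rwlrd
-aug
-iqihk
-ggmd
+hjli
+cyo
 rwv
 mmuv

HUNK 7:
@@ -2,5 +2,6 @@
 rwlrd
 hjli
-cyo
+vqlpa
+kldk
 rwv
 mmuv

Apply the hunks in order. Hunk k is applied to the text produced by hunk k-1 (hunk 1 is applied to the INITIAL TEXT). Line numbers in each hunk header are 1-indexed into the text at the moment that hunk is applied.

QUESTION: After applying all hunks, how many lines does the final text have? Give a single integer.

Hunk 1: at line 1 remove [myo] add [aug,mbg,cpsxs] -> 9 lines: cnvp rwlrd aug mbg cpsxs dmlz vfho rwv mmuv
Hunk 2: at line 4 remove [cpsxs,dmlz] add [qhs,zkbiw,rmf] -> 10 lines: cnvp rwlrd aug mbg qhs zkbiw rmf vfho rwv mmuv
Hunk 3: at line 3 remove [mbg,qhs,zkbiw] add [kgm] -> 8 lines: cnvp rwlrd aug kgm rmf vfho rwv mmuv
Hunk 4: at line 2 remove [kgm,rmf,vfho] add [vghs,ggmd] -> 7 lines: cnvp rwlrd aug vghs ggmd rwv mmuv
Hunk 5: at line 2 remove [vghs] add [iqihk] -> 7 lines: cnvp rwlrd aug iqihk ggmd rwv mmuv
Hunk 6: at line 1 remove [aug,iqihk,ggmd] add [hjli,cyo] -> 6 lines: cnvp rwlrd hjli cyo rwv mmuv
Hunk 7: at line 2 remove [cyo] add [vqlpa,kldk] -> 7 lines: cnvp rwlrd hjli vqlpa kldk rwv mmuv
Final line count: 7

Answer: 7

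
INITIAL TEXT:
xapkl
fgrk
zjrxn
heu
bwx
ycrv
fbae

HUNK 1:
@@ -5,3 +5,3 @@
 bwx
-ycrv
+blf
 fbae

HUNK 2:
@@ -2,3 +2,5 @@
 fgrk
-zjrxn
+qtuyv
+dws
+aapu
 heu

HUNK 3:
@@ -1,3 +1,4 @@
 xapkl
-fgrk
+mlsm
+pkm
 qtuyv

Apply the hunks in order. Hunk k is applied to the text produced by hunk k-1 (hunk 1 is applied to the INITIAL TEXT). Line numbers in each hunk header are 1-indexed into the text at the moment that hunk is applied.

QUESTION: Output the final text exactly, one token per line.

Hunk 1: at line 5 remove [ycrv] add [blf] -> 7 lines: xapkl fgrk zjrxn heu bwx blf fbae
Hunk 2: at line 2 remove [zjrxn] add [qtuyv,dws,aapu] -> 9 lines: xapkl fgrk qtuyv dws aapu heu bwx blf fbae
Hunk 3: at line 1 remove [fgrk] add [mlsm,pkm] -> 10 lines: xapkl mlsm pkm qtuyv dws aapu heu bwx blf fbae

Answer: xapkl
mlsm
pkm
qtuyv
dws
aapu
heu
bwx
blf
fbae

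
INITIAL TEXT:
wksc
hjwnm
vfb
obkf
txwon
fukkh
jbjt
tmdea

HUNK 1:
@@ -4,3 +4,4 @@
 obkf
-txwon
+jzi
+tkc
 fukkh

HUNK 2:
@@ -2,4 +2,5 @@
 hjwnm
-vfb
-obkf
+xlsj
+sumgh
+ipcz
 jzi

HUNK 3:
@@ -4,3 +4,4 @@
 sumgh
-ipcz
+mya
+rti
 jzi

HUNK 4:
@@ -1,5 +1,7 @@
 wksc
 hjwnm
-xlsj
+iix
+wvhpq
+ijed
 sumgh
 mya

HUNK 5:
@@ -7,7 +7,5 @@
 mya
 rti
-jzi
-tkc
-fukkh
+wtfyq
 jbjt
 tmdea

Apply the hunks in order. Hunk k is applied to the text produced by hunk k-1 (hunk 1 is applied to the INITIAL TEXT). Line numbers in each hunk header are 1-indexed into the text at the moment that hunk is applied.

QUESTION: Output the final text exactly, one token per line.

Answer: wksc
hjwnm
iix
wvhpq
ijed
sumgh
mya
rti
wtfyq
jbjt
tmdea

Derivation:
Hunk 1: at line 4 remove [txwon] add [jzi,tkc] -> 9 lines: wksc hjwnm vfb obkf jzi tkc fukkh jbjt tmdea
Hunk 2: at line 2 remove [vfb,obkf] add [xlsj,sumgh,ipcz] -> 10 lines: wksc hjwnm xlsj sumgh ipcz jzi tkc fukkh jbjt tmdea
Hunk 3: at line 4 remove [ipcz] add [mya,rti] -> 11 lines: wksc hjwnm xlsj sumgh mya rti jzi tkc fukkh jbjt tmdea
Hunk 4: at line 1 remove [xlsj] add [iix,wvhpq,ijed] -> 13 lines: wksc hjwnm iix wvhpq ijed sumgh mya rti jzi tkc fukkh jbjt tmdea
Hunk 5: at line 7 remove [jzi,tkc,fukkh] add [wtfyq] -> 11 lines: wksc hjwnm iix wvhpq ijed sumgh mya rti wtfyq jbjt tmdea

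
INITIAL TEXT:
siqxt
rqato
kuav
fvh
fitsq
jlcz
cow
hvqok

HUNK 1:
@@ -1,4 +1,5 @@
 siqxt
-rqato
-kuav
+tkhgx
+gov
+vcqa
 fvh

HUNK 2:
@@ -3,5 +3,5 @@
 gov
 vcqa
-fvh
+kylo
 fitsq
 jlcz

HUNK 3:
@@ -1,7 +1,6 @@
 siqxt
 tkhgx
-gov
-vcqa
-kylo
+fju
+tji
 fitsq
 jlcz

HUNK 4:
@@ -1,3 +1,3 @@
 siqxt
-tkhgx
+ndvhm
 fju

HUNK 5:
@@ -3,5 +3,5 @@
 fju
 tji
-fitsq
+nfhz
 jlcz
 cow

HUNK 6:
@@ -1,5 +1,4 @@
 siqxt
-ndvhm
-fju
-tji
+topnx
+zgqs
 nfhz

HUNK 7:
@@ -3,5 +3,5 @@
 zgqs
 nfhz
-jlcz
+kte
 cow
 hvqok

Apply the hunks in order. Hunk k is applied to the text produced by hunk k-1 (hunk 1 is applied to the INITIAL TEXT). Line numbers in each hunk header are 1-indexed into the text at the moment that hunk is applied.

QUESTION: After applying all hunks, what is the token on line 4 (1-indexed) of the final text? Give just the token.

Answer: nfhz

Derivation:
Hunk 1: at line 1 remove [rqato,kuav] add [tkhgx,gov,vcqa] -> 9 lines: siqxt tkhgx gov vcqa fvh fitsq jlcz cow hvqok
Hunk 2: at line 3 remove [fvh] add [kylo] -> 9 lines: siqxt tkhgx gov vcqa kylo fitsq jlcz cow hvqok
Hunk 3: at line 1 remove [gov,vcqa,kylo] add [fju,tji] -> 8 lines: siqxt tkhgx fju tji fitsq jlcz cow hvqok
Hunk 4: at line 1 remove [tkhgx] add [ndvhm] -> 8 lines: siqxt ndvhm fju tji fitsq jlcz cow hvqok
Hunk 5: at line 3 remove [fitsq] add [nfhz] -> 8 lines: siqxt ndvhm fju tji nfhz jlcz cow hvqok
Hunk 6: at line 1 remove [ndvhm,fju,tji] add [topnx,zgqs] -> 7 lines: siqxt topnx zgqs nfhz jlcz cow hvqok
Hunk 7: at line 3 remove [jlcz] add [kte] -> 7 lines: siqxt topnx zgqs nfhz kte cow hvqok
Final line 4: nfhz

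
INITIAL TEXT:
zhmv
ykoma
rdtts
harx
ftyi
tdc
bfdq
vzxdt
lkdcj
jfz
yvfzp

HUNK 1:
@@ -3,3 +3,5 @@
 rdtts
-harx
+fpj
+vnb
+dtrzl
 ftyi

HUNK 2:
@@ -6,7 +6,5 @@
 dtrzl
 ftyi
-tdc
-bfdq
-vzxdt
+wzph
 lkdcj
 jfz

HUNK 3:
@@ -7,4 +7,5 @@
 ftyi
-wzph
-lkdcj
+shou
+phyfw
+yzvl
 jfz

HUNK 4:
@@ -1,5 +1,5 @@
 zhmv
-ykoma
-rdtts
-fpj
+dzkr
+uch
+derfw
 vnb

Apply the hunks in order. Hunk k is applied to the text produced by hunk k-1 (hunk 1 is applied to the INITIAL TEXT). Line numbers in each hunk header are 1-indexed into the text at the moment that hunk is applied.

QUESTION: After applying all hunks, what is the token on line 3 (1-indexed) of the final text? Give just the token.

Hunk 1: at line 3 remove [harx] add [fpj,vnb,dtrzl] -> 13 lines: zhmv ykoma rdtts fpj vnb dtrzl ftyi tdc bfdq vzxdt lkdcj jfz yvfzp
Hunk 2: at line 6 remove [tdc,bfdq,vzxdt] add [wzph] -> 11 lines: zhmv ykoma rdtts fpj vnb dtrzl ftyi wzph lkdcj jfz yvfzp
Hunk 3: at line 7 remove [wzph,lkdcj] add [shou,phyfw,yzvl] -> 12 lines: zhmv ykoma rdtts fpj vnb dtrzl ftyi shou phyfw yzvl jfz yvfzp
Hunk 4: at line 1 remove [ykoma,rdtts,fpj] add [dzkr,uch,derfw] -> 12 lines: zhmv dzkr uch derfw vnb dtrzl ftyi shou phyfw yzvl jfz yvfzp
Final line 3: uch

Answer: uch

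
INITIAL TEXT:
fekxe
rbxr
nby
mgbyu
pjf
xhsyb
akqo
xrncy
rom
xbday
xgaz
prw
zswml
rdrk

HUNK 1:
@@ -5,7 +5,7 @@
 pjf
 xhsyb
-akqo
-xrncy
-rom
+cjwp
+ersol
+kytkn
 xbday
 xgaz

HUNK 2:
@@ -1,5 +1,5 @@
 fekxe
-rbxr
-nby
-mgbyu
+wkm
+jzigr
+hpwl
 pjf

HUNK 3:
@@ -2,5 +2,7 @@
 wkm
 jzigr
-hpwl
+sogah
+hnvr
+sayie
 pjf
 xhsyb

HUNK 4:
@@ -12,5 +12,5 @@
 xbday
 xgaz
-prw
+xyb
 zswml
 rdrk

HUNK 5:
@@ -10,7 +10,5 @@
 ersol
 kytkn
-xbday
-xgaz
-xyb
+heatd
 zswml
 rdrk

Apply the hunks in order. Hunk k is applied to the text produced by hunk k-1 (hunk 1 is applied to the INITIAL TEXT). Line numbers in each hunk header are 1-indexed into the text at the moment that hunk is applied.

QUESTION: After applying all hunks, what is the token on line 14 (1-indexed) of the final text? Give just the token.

Hunk 1: at line 5 remove [akqo,xrncy,rom] add [cjwp,ersol,kytkn] -> 14 lines: fekxe rbxr nby mgbyu pjf xhsyb cjwp ersol kytkn xbday xgaz prw zswml rdrk
Hunk 2: at line 1 remove [rbxr,nby,mgbyu] add [wkm,jzigr,hpwl] -> 14 lines: fekxe wkm jzigr hpwl pjf xhsyb cjwp ersol kytkn xbday xgaz prw zswml rdrk
Hunk 3: at line 2 remove [hpwl] add [sogah,hnvr,sayie] -> 16 lines: fekxe wkm jzigr sogah hnvr sayie pjf xhsyb cjwp ersol kytkn xbday xgaz prw zswml rdrk
Hunk 4: at line 12 remove [prw] add [xyb] -> 16 lines: fekxe wkm jzigr sogah hnvr sayie pjf xhsyb cjwp ersol kytkn xbday xgaz xyb zswml rdrk
Hunk 5: at line 10 remove [xbday,xgaz,xyb] add [heatd] -> 14 lines: fekxe wkm jzigr sogah hnvr sayie pjf xhsyb cjwp ersol kytkn heatd zswml rdrk
Final line 14: rdrk

Answer: rdrk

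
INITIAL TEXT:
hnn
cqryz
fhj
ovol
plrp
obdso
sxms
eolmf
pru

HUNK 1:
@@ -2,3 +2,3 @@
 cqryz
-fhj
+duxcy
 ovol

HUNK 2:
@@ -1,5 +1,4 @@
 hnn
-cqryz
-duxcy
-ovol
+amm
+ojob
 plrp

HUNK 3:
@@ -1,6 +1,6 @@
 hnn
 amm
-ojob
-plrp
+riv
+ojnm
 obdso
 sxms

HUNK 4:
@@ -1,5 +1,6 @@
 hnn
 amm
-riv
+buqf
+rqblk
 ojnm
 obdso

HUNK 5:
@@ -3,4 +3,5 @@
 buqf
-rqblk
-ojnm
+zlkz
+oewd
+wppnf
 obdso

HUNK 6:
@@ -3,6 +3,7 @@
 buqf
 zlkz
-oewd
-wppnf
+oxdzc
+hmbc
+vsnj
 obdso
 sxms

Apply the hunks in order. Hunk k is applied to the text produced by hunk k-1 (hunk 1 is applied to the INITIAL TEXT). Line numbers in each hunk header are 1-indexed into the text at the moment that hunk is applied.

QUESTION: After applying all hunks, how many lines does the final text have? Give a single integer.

Hunk 1: at line 2 remove [fhj] add [duxcy] -> 9 lines: hnn cqryz duxcy ovol plrp obdso sxms eolmf pru
Hunk 2: at line 1 remove [cqryz,duxcy,ovol] add [amm,ojob] -> 8 lines: hnn amm ojob plrp obdso sxms eolmf pru
Hunk 3: at line 1 remove [ojob,plrp] add [riv,ojnm] -> 8 lines: hnn amm riv ojnm obdso sxms eolmf pru
Hunk 4: at line 1 remove [riv] add [buqf,rqblk] -> 9 lines: hnn amm buqf rqblk ojnm obdso sxms eolmf pru
Hunk 5: at line 3 remove [rqblk,ojnm] add [zlkz,oewd,wppnf] -> 10 lines: hnn amm buqf zlkz oewd wppnf obdso sxms eolmf pru
Hunk 6: at line 3 remove [oewd,wppnf] add [oxdzc,hmbc,vsnj] -> 11 lines: hnn amm buqf zlkz oxdzc hmbc vsnj obdso sxms eolmf pru
Final line count: 11

Answer: 11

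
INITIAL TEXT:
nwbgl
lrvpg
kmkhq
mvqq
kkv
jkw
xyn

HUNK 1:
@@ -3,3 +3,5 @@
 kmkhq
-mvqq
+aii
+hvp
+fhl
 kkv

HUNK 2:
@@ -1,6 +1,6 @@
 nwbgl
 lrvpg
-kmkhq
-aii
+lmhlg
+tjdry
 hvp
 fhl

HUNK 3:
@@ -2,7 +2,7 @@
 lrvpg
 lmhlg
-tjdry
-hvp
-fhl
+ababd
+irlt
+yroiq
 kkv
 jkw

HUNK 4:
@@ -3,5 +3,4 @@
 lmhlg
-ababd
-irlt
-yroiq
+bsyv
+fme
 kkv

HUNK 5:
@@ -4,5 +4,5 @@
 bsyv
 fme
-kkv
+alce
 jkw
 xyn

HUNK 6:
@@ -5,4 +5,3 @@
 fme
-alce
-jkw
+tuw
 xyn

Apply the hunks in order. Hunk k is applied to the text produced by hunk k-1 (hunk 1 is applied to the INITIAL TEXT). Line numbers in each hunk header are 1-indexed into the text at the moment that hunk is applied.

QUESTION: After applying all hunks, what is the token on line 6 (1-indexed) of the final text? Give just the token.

Answer: tuw

Derivation:
Hunk 1: at line 3 remove [mvqq] add [aii,hvp,fhl] -> 9 lines: nwbgl lrvpg kmkhq aii hvp fhl kkv jkw xyn
Hunk 2: at line 1 remove [kmkhq,aii] add [lmhlg,tjdry] -> 9 lines: nwbgl lrvpg lmhlg tjdry hvp fhl kkv jkw xyn
Hunk 3: at line 2 remove [tjdry,hvp,fhl] add [ababd,irlt,yroiq] -> 9 lines: nwbgl lrvpg lmhlg ababd irlt yroiq kkv jkw xyn
Hunk 4: at line 3 remove [ababd,irlt,yroiq] add [bsyv,fme] -> 8 lines: nwbgl lrvpg lmhlg bsyv fme kkv jkw xyn
Hunk 5: at line 4 remove [kkv] add [alce] -> 8 lines: nwbgl lrvpg lmhlg bsyv fme alce jkw xyn
Hunk 6: at line 5 remove [alce,jkw] add [tuw] -> 7 lines: nwbgl lrvpg lmhlg bsyv fme tuw xyn
Final line 6: tuw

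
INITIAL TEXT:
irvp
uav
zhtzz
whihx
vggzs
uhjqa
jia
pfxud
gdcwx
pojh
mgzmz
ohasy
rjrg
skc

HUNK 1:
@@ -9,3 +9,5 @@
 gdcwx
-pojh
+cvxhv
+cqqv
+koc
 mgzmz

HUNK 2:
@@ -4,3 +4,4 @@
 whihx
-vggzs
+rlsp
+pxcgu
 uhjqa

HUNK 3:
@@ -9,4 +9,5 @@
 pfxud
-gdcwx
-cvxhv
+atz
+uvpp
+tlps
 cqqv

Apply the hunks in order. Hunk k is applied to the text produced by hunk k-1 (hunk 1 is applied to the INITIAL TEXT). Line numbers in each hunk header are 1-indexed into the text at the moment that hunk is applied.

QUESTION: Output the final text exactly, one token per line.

Hunk 1: at line 9 remove [pojh] add [cvxhv,cqqv,koc] -> 16 lines: irvp uav zhtzz whihx vggzs uhjqa jia pfxud gdcwx cvxhv cqqv koc mgzmz ohasy rjrg skc
Hunk 2: at line 4 remove [vggzs] add [rlsp,pxcgu] -> 17 lines: irvp uav zhtzz whihx rlsp pxcgu uhjqa jia pfxud gdcwx cvxhv cqqv koc mgzmz ohasy rjrg skc
Hunk 3: at line 9 remove [gdcwx,cvxhv] add [atz,uvpp,tlps] -> 18 lines: irvp uav zhtzz whihx rlsp pxcgu uhjqa jia pfxud atz uvpp tlps cqqv koc mgzmz ohasy rjrg skc

Answer: irvp
uav
zhtzz
whihx
rlsp
pxcgu
uhjqa
jia
pfxud
atz
uvpp
tlps
cqqv
koc
mgzmz
ohasy
rjrg
skc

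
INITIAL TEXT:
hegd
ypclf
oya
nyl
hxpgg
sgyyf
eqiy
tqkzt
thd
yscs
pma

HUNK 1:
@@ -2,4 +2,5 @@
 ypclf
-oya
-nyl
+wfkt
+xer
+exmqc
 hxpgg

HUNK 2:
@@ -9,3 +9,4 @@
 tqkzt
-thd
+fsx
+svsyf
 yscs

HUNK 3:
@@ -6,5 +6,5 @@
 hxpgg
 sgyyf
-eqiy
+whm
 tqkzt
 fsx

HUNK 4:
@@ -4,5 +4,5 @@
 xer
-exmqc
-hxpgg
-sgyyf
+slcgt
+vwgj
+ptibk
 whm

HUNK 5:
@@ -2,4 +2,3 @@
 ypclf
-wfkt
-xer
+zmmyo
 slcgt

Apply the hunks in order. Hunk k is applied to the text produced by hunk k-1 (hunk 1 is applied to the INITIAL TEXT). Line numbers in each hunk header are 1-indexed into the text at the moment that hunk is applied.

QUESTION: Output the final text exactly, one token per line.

Answer: hegd
ypclf
zmmyo
slcgt
vwgj
ptibk
whm
tqkzt
fsx
svsyf
yscs
pma

Derivation:
Hunk 1: at line 2 remove [oya,nyl] add [wfkt,xer,exmqc] -> 12 lines: hegd ypclf wfkt xer exmqc hxpgg sgyyf eqiy tqkzt thd yscs pma
Hunk 2: at line 9 remove [thd] add [fsx,svsyf] -> 13 lines: hegd ypclf wfkt xer exmqc hxpgg sgyyf eqiy tqkzt fsx svsyf yscs pma
Hunk 3: at line 6 remove [eqiy] add [whm] -> 13 lines: hegd ypclf wfkt xer exmqc hxpgg sgyyf whm tqkzt fsx svsyf yscs pma
Hunk 4: at line 4 remove [exmqc,hxpgg,sgyyf] add [slcgt,vwgj,ptibk] -> 13 lines: hegd ypclf wfkt xer slcgt vwgj ptibk whm tqkzt fsx svsyf yscs pma
Hunk 5: at line 2 remove [wfkt,xer] add [zmmyo] -> 12 lines: hegd ypclf zmmyo slcgt vwgj ptibk whm tqkzt fsx svsyf yscs pma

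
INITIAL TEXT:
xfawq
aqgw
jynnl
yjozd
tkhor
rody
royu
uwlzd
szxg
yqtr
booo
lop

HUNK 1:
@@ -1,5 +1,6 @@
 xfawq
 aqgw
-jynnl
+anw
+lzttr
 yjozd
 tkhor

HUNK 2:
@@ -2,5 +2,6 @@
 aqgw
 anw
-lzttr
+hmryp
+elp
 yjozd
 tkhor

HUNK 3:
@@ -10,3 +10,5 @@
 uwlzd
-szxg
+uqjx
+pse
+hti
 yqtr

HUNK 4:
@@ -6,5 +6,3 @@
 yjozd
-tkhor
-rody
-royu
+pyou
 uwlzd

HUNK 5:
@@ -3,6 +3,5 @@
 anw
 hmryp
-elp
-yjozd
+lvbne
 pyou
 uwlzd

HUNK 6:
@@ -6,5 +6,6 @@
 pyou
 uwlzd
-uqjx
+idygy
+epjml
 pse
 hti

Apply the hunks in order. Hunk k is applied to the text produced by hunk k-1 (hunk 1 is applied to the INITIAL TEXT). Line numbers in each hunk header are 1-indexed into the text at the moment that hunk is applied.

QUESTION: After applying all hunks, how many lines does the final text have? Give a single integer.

Hunk 1: at line 1 remove [jynnl] add [anw,lzttr] -> 13 lines: xfawq aqgw anw lzttr yjozd tkhor rody royu uwlzd szxg yqtr booo lop
Hunk 2: at line 2 remove [lzttr] add [hmryp,elp] -> 14 lines: xfawq aqgw anw hmryp elp yjozd tkhor rody royu uwlzd szxg yqtr booo lop
Hunk 3: at line 10 remove [szxg] add [uqjx,pse,hti] -> 16 lines: xfawq aqgw anw hmryp elp yjozd tkhor rody royu uwlzd uqjx pse hti yqtr booo lop
Hunk 4: at line 6 remove [tkhor,rody,royu] add [pyou] -> 14 lines: xfawq aqgw anw hmryp elp yjozd pyou uwlzd uqjx pse hti yqtr booo lop
Hunk 5: at line 3 remove [elp,yjozd] add [lvbne] -> 13 lines: xfawq aqgw anw hmryp lvbne pyou uwlzd uqjx pse hti yqtr booo lop
Hunk 6: at line 6 remove [uqjx] add [idygy,epjml] -> 14 lines: xfawq aqgw anw hmryp lvbne pyou uwlzd idygy epjml pse hti yqtr booo lop
Final line count: 14

Answer: 14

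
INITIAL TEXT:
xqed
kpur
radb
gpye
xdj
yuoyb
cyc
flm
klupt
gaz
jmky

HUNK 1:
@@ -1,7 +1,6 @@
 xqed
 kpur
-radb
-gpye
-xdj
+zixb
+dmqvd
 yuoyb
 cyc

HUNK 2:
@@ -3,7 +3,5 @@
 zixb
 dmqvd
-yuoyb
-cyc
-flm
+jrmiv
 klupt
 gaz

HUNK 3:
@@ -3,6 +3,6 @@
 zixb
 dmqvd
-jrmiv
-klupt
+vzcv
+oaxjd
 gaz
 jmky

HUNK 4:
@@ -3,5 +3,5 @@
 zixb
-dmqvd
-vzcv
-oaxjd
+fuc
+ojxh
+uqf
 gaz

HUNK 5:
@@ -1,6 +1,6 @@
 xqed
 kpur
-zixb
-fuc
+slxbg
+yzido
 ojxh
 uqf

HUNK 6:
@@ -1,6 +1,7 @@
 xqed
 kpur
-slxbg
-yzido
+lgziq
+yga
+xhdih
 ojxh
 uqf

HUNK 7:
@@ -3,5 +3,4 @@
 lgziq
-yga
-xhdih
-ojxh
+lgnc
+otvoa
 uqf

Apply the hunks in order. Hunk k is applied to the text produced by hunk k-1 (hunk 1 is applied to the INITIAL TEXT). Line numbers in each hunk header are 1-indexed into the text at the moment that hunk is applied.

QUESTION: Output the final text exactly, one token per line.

Answer: xqed
kpur
lgziq
lgnc
otvoa
uqf
gaz
jmky

Derivation:
Hunk 1: at line 1 remove [radb,gpye,xdj] add [zixb,dmqvd] -> 10 lines: xqed kpur zixb dmqvd yuoyb cyc flm klupt gaz jmky
Hunk 2: at line 3 remove [yuoyb,cyc,flm] add [jrmiv] -> 8 lines: xqed kpur zixb dmqvd jrmiv klupt gaz jmky
Hunk 3: at line 3 remove [jrmiv,klupt] add [vzcv,oaxjd] -> 8 lines: xqed kpur zixb dmqvd vzcv oaxjd gaz jmky
Hunk 4: at line 3 remove [dmqvd,vzcv,oaxjd] add [fuc,ojxh,uqf] -> 8 lines: xqed kpur zixb fuc ojxh uqf gaz jmky
Hunk 5: at line 1 remove [zixb,fuc] add [slxbg,yzido] -> 8 lines: xqed kpur slxbg yzido ojxh uqf gaz jmky
Hunk 6: at line 1 remove [slxbg,yzido] add [lgziq,yga,xhdih] -> 9 lines: xqed kpur lgziq yga xhdih ojxh uqf gaz jmky
Hunk 7: at line 3 remove [yga,xhdih,ojxh] add [lgnc,otvoa] -> 8 lines: xqed kpur lgziq lgnc otvoa uqf gaz jmky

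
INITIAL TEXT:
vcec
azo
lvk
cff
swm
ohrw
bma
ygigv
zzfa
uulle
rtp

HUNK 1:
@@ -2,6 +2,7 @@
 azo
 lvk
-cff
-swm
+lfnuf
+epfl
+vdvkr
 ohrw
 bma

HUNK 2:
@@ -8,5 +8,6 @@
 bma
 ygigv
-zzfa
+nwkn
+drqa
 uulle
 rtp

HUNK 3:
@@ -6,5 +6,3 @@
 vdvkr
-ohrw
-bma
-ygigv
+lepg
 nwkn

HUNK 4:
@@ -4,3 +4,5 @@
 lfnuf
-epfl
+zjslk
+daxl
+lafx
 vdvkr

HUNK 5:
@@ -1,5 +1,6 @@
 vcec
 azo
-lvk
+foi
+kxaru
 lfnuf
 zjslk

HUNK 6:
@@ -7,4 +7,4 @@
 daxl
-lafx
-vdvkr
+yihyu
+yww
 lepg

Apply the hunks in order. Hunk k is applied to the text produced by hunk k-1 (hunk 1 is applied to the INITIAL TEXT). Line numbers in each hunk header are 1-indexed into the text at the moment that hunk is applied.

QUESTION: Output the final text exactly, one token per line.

Hunk 1: at line 2 remove [cff,swm] add [lfnuf,epfl,vdvkr] -> 12 lines: vcec azo lvk lfnuf epfl vdvkr ohrw bma ygigv zzfa uulle rtp
Hunk 2: at line 8 remove [zzfa] add [nwkn,drqa] -> 13 lines: vcec azo lvk lfnuf epfl vdvkr ohrw bma ygigv nwkn drqa uulle rtp
Hunk 3: at line 6 remove [ohrw,bma,ygigv] add [lepg] -> 11 lines: vcec azo lvk lfnuf epfl vdvkr lepg nwkn drqa uulle rtp
Hunk 4: at line 4 remove [epfl] add [zjslk,daxl,lafx] -> 13 lines: vcec azo lvk lfnuf zjslk daxl lafx vdvkr lepg nwkn drqa uulle rtp
Hunk 5: at line 1 remove [lvk] add [foi,kxaru] -> 14 lines: vcec azo foi kxaru lfnuf zjslk daxl lafx vdvkr lepg nwkn drqa uulle rtp
Hunk 6: at line 7 remove [lafx,vdvkr] add [yihyu,yww] -> 14 lines: vcec azo foi kxaru lfnuf zjslk daxl yihyu yww lepg nwkn drqa uulle rtp

Answer: vcec
azo
foi
kxaru
lfnuf
zjslk
daxl
yihyu
yww
lepg
nwkn
drqa
uulle
rtp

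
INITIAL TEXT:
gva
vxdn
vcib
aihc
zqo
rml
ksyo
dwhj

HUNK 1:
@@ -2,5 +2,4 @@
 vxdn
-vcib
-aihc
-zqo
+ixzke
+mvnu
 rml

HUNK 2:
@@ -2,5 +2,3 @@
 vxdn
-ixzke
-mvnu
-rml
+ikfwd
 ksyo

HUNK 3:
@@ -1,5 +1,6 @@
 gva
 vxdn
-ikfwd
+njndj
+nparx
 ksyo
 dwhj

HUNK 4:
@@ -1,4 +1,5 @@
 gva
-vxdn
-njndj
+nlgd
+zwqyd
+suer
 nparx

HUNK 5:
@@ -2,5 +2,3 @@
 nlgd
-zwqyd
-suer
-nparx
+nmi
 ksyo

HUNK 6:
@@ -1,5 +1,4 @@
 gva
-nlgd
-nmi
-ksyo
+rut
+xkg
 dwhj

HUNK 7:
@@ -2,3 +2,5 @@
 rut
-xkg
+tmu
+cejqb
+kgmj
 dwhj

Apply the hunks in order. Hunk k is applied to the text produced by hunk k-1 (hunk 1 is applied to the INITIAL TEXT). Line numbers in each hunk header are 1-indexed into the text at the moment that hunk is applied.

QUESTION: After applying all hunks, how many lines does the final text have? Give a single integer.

Hunk 1: at line 2 remove [vcib,aihc,zqo] add [ixzke,mvnu] -> 7 lines: gva vxdn ixzke mvnu rml ksyo dwhj
Hunk 2: at line 2 remove [ixzke,mvnu,rml] add [ikfwd] -> 5 lines: gva vxdn ikfwd ksyo dwhj
Hunk 3: at line 1 remove [ikfwd] add [njndj,nparx] -> 6 lines: gva vxdn njndj nparx ksyo dwhj
Hunk 4: at line 1 remove [vxdn,njndj] add [nlgd,zwqyd,suer] -> 7 lines: gva nlgd zwqyd suer nparx ksyo dwhj
Hunk 5: at line 2 remove [zwqyd,suer,nparx] add [nmi] -> 5 lines: gva nlgd nmi ksyo dwhj
Hunk 6: at line 1 remove [nlgd,nmi,ksyo] add [rut,xkg] -> 4 lines: gva rut xkg dwhj
Hunk 7: at line 2 remove [xkg] add [tmu,cejqb,kgmj] -> 6 lines: gva rut tmu cejqb kgmj dwhj
Final line count: 6

Answer: 6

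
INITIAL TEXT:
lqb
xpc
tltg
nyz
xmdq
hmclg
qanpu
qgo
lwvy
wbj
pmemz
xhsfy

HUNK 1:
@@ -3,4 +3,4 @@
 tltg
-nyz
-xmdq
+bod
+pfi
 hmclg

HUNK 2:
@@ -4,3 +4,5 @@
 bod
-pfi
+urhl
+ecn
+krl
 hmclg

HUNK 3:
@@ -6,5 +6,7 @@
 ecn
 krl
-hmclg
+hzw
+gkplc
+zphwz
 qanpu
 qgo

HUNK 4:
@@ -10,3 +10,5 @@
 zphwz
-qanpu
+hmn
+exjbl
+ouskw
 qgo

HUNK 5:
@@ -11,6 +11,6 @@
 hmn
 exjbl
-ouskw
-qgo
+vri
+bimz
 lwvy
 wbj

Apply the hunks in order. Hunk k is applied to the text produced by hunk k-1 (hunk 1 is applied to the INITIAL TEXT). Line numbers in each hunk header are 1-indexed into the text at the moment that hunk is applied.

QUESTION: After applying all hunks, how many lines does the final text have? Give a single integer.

Hunk 1: at line 3 remove [nyz,xmdq] add [bod,pfi] -> 12 lines: lqb xpc tltg bod pfi hmclg qanpu qgo lwvy wbj pmemz xhsfy
Hunk 2: at line 4 remove [pfi] add [urhl,ecn,krl] -> 14 lines: lqb xpc tltg bod urhl ecn krl hmclg qanpu qgo lwvy wbj pmemz xhsfy
Hunk 3: at line 6 remove [hmclg] add [hzw,gkplc,zphwz] -> 16 lines: lqb xpc tltg bod urhl ecn krl hzw gkplc zphwz qanpu qgo lwvy wbj pmemz xhsfy
Hunk 4: at line 10 remove [qanpu] add [hmn,exjbl,ouskw] -> 18 lines: lqb xpc tltg bod urhl ecn krl hzw gkplc zphwz hmn exjbl ouskw qgo lwvy wbj pmemz xhsfy
Hunk 5: at line 11 remove [ouskw,qgo] add [vri,bimz] -> 18 lines: lqb xpc tltg bod urhl ecn krl hzw gkplc zphwz hmn exjbl vri bimz lwvy wbj pmemz xhsfy
Final line count: 18

Answer: 18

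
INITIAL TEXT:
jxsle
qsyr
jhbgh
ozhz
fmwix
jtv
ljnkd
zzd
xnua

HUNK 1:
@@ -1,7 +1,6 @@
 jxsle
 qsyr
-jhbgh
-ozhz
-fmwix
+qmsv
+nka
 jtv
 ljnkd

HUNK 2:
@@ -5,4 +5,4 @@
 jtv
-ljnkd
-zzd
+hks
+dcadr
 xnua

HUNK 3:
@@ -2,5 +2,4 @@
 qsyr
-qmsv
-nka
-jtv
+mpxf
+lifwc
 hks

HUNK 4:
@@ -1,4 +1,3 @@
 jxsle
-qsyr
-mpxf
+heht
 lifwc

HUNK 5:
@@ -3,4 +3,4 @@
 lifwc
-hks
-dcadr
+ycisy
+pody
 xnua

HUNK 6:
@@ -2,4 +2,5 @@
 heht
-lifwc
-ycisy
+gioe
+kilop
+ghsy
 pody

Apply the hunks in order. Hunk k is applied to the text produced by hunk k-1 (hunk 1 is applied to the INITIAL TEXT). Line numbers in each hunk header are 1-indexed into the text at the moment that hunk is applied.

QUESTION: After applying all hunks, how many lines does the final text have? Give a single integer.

Hunk 1: at line 1 remove [jhbgh,ozhz,fmwix] add [qmsv,nka] -> 8 lines: jxsle qsyr qmsv nka jtv ljnkd zzd xnua
Hunk 2: at line 5 remove [ljnkd,zzd] add [hks,dcadr] -> 8 lines: jxsle qsyr qmsv nka jtv hks dcadr xnua
Hunk 3: at line 2 remove [qmsv,nka,jtv] add [mpxf,lifwc] -> 7 lines: jxsle qsyr mpxf lifwc hks dcadr xnua
Hunk 4: at line 1 remove [qsyr,mpxf] add [heht] -> 6 lines: jxsle heht lifwc hks dcadr xnua
Hunk 5: at line 3 remove [hks,dcadr] add [ycisy,pody] -> 6 lines: jxsle heht lifwc ycisy pody xnua
Hunk 6: at line 2 remove [lifwc,ycisy] add [gioe,kilop,ghsy] -> 7 lines: jxsle heht gioe kilop ghsy pody xnua
Final line count: 7

Answer: 7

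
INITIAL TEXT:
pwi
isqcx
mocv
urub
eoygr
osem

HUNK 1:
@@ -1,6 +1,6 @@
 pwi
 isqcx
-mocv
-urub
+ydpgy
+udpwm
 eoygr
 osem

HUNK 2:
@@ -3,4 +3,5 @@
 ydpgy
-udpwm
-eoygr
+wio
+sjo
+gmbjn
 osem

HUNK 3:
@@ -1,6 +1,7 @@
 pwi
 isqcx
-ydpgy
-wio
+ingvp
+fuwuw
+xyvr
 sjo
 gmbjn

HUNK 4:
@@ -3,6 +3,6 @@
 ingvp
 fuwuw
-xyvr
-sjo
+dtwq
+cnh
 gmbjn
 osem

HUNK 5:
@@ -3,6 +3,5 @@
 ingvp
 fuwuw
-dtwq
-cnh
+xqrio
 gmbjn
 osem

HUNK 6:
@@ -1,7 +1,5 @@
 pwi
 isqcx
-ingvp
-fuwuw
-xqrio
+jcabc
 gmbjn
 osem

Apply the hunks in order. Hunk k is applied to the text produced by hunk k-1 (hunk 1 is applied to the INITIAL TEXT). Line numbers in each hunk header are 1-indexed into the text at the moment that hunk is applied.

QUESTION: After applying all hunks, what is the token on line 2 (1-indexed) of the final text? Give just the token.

Hunk 1: at line 1 remove [mocv,urub] add [ydpgy,udpwm] -> 6 lines: pwi isqcx ydpgy udpwm eoygr osem
Hunk 2: at line 3 remove [udpwm,eoygr] add [wio,sjo,gmbjn] -> 7 lines: pwi isqcx ydpgy wio sjo gmbjn osem
Hunk 3: at line 1 remove [ydpgy,wio] add [ingvp,fuwuw,xyvr] -> 8 lines: pwi isqcx ingvp fuwuw xyvr sjo gmbjn osem
Hunk 4: at line 3 remove [xyvr,sjo] add [dtwq,cnh] -> 8 lines: pwi isqcx ingvp fuwuw dtwq cnh gmbjn osem
Hunk 5: at line 3 remove [dtwq,cnh] add [xqrio] -> 7 lines: pwi isqcx ingvp fuwuw xqrio gmbjn osem
Hunk 6: at line 1 remove [ingvp,fuwuw,xqrio] add [jcabc] -> 5 lines: pwi isqcx jcabc gmbjn osem
Final line 2: isqcx

Answer: isqcx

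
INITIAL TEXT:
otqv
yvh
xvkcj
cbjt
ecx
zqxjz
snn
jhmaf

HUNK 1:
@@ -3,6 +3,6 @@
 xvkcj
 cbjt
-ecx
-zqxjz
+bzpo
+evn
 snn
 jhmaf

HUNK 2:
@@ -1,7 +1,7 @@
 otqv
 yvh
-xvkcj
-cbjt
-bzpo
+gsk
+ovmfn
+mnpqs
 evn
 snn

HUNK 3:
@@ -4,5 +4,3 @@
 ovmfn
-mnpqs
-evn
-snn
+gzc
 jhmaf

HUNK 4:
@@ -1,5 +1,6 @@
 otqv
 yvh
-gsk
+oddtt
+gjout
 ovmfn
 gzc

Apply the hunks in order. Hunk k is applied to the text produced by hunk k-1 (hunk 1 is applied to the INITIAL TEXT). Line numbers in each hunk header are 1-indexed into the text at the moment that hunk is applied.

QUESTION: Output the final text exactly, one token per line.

Hunk 1: at line 3 remove [ecx,zqxjz] add [bzpo,evn] -> 8 lines: otqv yvh xvkcj cbjt bzpo evn snn jhmaf
Hunk 2: at line 1 remove [xvkcj,cbjt,bzpo] add [gsk,ovmfn,mnpqs] -> 8 lines: otqv yvh gsk ovmfn mnpqs evn snn jhmaf
Hunk 3: at line 4 remove [mnpqs,evn,snn] add [gzc] -> 6 lines: otqv yvh gsk ovmfn gzc jhmaf
Hunk 4: at line 1 remove [gsk] add [oddtt,gjout] -> 7 lines: otqv yvh oddtt gjout ovmfn gzc jhmaf

Answer: otqv
yvh
oddtt
gjout
ovmfn
gzc
jhmaf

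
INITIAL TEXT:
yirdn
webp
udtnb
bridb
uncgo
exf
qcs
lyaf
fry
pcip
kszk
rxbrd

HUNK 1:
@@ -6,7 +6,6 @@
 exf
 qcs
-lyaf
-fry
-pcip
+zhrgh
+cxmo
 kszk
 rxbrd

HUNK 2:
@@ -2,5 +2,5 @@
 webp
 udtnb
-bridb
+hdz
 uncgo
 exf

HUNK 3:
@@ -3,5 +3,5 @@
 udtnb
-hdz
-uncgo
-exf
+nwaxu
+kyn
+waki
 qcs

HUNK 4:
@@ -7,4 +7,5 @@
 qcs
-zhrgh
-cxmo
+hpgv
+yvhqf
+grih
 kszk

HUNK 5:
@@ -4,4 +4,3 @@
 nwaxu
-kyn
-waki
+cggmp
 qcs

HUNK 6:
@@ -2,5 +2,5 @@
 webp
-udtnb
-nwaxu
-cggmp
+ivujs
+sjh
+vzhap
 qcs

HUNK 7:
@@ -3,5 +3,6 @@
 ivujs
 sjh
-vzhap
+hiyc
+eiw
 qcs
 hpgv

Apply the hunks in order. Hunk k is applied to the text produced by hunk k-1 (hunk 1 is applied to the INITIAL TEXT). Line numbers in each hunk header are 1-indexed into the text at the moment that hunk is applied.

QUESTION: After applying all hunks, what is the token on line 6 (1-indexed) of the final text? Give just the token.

Answer: eiw

Derivation:
Hunk 1: at line 6 remove [lyaf,fry,pcip] add [zhrgh,cxmo] -> 11 lines: yirdn webp udtnb bridb uncgo exf qcs zhrgh cxmo kszk rxbrd
Hunk 2: at line 2 remove [bridb] add [hdz] -> 11 lines: yirdn webp udtnb hdz uncgo exf qcs zhrgh cxmo kszk rxbrd
Hunk 3: at line 3 remove [hdz,uncgo,exf] add [nwaxu,kyn,waki] -> 11 lines: yirdn webp udtnb nwaxu kyn waki qcs zhrgh cxmo kszk rxbrd
Hunk 4: at line 7 remove [zhrgh,cxmo] add [hpgv,yvhqf,grih] -> 12 lines: yirdn webp udtnb nwaxu kyn waki qcs hpgv yvhqf grih kszk rxbrd
Hunk 5: at line 4 remove [kyn,waki] add [cggmp] -> 11 lines: yirdn webp udtnb nwaxu cggmp qcs hpgv yvhqf grih kszk rxbrd
Hunk 6: at line 2 remove [udtnb,nwaxu,cggmp] add [ivujs,sjh,vzhap] -> 11 lines: yirdn webp ivujs sjh vzhap qcs hpgv yvhqf grih kszk rxbrd
Hunk 7: at line 3 remove [vzhap] add [hiyc,eiw] -> 12 lines: yirdn webp ivujs sjh hiyc eiw qcs hpgv yvhqf grih kszk rxbrd
Final line 6: eiw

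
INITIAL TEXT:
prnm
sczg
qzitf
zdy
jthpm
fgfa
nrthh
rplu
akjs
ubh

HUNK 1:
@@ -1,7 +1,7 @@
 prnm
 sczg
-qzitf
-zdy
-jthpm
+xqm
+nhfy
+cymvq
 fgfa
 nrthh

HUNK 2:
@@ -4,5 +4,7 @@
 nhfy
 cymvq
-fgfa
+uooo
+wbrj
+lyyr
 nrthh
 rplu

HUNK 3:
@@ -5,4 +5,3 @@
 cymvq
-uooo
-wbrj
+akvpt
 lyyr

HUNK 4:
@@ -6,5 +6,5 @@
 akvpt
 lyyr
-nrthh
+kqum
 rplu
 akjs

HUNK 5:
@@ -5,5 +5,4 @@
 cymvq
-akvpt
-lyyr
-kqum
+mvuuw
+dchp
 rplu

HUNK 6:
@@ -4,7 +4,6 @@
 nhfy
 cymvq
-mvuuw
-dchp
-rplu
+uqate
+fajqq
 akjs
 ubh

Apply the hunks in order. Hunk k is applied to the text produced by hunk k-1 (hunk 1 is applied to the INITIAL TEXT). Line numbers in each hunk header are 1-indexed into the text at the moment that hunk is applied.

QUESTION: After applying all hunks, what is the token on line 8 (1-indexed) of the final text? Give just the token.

Answer: akjs

Derivation:
Hunk 1: at line 1 remove [qzitf,zdy,jthpm] add [xqm,nhfy,cymvq] -> 10 lines: prnm sczg xqm nhfy cymvq fgfa nrthh rplu akjs ubh
Hunk 2: at line 4 remove [fgfa] add [uooo,wbrj,lyyr] -> 12 lines: prnm sczg xqm nhfy cymvq uooo wbrj lyyr nrthh rplu akjs ubh
Hunk 3: at line 5 remove [uooo,wbrj] add [akvpt] -> 11 lines: prnm sczg xqm nhfy cymvq akvpt lyyr nrthh rplu akjs ubh
Hunk 4: at line 6 remove [nrthh] add [kqum] -> 11 lines: prnm sczg xqm nhfy cymvq akvpt lyyr kqum rplu akjs ubh
Hunk 5: at line 5 remove [akvpt,lyyr,kqum] add [mvuuw,dchp] -> 10 lines: prnm sczg xqm nhfy cymvq mvuuw dchp rplu akjs ubh
Hunk 6: at line 4 remove [mvuuw,dchp,rplu] add [uqate,fajqq] -> 9 lines: prnm sczg xqm nhfy cymvq uqate fajqq akjs ubh
Final line 8: akjs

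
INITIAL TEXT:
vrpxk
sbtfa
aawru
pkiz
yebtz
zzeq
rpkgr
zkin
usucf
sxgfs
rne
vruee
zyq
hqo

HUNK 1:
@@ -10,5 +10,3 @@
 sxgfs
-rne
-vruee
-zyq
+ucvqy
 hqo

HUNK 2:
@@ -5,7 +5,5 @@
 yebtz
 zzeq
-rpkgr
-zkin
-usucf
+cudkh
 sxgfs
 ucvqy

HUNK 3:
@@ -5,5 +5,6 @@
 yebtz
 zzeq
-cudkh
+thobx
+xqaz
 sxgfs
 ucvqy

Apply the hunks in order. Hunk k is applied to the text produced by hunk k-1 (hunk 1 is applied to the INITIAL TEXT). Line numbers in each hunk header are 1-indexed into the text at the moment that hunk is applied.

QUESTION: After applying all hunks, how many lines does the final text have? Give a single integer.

Answer: 11

Derivation:
Hunk 1: at line 10 remove [rne,vruee,zyq] add [ucvqy] -> 12 lines: vrpxk sbtfa aawru pkiz yebtz zzeq rpkgr zkin usucf sxgfs ucvqy hqo
Hunk 2: at line 5 remove [rpkgr,zkin,usucf] add [cudkh] -> 10 lines: vrpxk sbtfa aawru pkiz yebtz zzeq cudkh sxgfs ucvqy hqo
Hunk 3: at line 5 remove [cudkh] add [thobx,xqaz] -> 11 lines: vrpxk sbtfa aawru pkiz yebtz zzeq thobx xqaz sxgfs ucvqy hqo
Final line count: 11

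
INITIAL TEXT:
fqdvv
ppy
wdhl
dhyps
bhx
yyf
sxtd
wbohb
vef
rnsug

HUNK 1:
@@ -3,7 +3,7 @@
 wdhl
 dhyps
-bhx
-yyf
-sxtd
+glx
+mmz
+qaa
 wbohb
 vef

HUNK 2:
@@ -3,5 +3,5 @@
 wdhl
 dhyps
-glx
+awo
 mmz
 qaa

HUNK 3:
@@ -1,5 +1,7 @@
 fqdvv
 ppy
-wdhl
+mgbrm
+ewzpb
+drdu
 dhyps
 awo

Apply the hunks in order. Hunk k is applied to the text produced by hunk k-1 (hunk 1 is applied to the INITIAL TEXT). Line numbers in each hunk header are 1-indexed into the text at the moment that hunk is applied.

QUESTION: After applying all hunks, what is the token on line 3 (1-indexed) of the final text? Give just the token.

Hunk 1: at line 3 remove [bhx,yyf,sxtd] add [glx,mmz,qaa] -> 10 lines: fqdvv ppy wdhl dhyps glx mmz qaa wbohb vef rnsug
Hunk 2: at line 3 remove [glx] add [awo] -> 10 lines: fqdvv ppy wdhl dhyps awo mmz qaa wbohb vef rnsug
Hunk 3: at line 1 remove [wdhl] add [mgbrm,ewzpb,drdu] -> 12 lines: fqdvv ppy mgbrm ewzpb drdu dhyps awo mmz qaa wbohb vef rnsug
Final line 3: mgbrm

Answer: mgbrm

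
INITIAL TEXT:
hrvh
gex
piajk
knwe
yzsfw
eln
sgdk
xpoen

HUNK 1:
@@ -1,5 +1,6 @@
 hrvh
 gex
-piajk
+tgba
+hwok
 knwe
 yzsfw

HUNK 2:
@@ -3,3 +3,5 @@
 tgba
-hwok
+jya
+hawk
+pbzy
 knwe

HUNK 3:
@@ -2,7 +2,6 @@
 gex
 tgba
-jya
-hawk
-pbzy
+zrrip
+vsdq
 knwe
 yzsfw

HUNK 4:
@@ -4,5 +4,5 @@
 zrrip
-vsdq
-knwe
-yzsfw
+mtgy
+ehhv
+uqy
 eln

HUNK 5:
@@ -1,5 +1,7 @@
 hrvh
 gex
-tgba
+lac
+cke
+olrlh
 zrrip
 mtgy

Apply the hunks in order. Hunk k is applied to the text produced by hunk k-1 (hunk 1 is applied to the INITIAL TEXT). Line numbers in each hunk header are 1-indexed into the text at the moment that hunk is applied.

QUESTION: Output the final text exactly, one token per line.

Hunk 1: at line 1 remove [piajk] add [tgba,hwok] -> 9 lines: hrvh gex tgba hwok knwe yzsfw eln sgdk xpoen
Hunk 2: at line 3 remove [hwok] add [jya,hawk,pbzy] -> 11 lines: hrvh gex tgba jya hawk pbzy knwe yzsfw eln sgdk xpoen
Hunk 3: at line 2 remove [jya,hawk,pbzy] add [zrrip,vsdq] -> 10 lines: hrvh gex tgba zrrip vsdq knwe yzsfw eln sgdk xpoen
Hunk 4: at line 4 remove [vsdq,knwe,yzsfw] add [mtgy,ehhv,uqy] -> 10 lines: hrvh gex tgba zrrip mtgy ehhv uqy eln sgdk xpoen
Hunk 5: at line 1 remove [tgba] add [lac,cke,olrlh] -> 12 lines: hrvh gex lac cke olrlh zrrip mtgy ehhv uqy eln sgdk xpoen

Answer: hrvh
gex
lac
cke
olrlh
zrrip
mtgy
ehhv
uqy
eln
sgdk
xpoen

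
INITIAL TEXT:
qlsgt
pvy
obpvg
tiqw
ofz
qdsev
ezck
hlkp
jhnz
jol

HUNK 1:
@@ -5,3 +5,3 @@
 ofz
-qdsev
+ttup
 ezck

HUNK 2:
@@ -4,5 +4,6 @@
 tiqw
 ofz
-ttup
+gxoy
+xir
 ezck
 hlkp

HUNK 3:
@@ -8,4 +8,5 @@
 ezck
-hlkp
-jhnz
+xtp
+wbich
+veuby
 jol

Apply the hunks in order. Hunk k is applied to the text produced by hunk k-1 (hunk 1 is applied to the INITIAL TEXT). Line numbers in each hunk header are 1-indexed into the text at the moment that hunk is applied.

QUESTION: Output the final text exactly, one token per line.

Hunk 1: at line 5 remove [qdsev] add [ttup] -> 10 lines: qlsgt pvy obpvg tiqw ofz ttup ezck hlkp jhnz jol
Hunk 2: at line 4 remove [ttup] add [gxoy,xir] -> 11 lines: qlsgt pvy obpvg tiqw ofz gxoy xir ezck hlkp jhnz jol
Hunk 3: at line 8 remove [hlkp,jhnz] add [xtp,wbich,veuby] -> 12 lines: qlsgt pvy obpvg tiqw ofz gxoy xir ezck xtp wbich veuby jol

Answer: qlsgt
pvy
obpvg
tiqw
ofz
gxoy
xir
ezck
xtp
wbich
veuby
jol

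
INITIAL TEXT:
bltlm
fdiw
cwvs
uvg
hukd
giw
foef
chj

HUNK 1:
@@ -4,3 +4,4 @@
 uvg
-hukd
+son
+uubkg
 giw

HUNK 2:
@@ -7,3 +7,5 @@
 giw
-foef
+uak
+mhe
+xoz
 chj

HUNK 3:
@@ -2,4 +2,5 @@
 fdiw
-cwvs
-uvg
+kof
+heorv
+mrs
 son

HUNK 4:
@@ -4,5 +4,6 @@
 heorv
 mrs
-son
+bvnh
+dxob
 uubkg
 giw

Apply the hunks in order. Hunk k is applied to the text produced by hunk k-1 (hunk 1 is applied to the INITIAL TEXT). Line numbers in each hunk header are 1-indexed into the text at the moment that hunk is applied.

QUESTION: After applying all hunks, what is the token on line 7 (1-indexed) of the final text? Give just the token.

Hunk 1: at line 4 remove [hukd] add [son,uubkg] -> 9 lines: bltlm fdiw cwvs uvg son uubkg giw foef chj
Hunk 2: at line 7 remove [foef] add [uak,mhe,xoz] -> 11 lines: bltlm fdiw cwvs uvg son uubkg giw uak mhe xoz chj
Hunk 3: at line 2 remove [cwvs,uvg] add [kof,heorv,mrs] -> 12 lines: bltlm fdiw kof heorv mrs son uubkg giw uak mhe xoz chj
Hunk 4: at line 4 remove [son] add [bvnh,dxob] -> 13 lines: bltlm fdiw kof heorv mrs bvnh dxob uubkg giw uak mhe xoz chj
Final line 7: dxob

Answer: dxob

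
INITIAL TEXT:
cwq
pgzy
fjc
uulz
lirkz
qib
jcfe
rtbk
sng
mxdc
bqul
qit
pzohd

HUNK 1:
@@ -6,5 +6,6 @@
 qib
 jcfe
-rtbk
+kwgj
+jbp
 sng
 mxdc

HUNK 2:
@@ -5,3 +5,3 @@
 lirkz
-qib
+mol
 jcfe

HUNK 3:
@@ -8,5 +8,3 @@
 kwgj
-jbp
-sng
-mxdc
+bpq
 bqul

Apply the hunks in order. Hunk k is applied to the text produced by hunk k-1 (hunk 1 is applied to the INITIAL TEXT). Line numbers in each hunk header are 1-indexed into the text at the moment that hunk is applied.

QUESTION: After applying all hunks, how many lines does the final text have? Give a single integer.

Answer: 12

Derivation:
Hunk 1: at line 6 remove [rtbk] add [kwgj,jbp] -> 14 lines: cwq pgzy fjc uulz lirkz qib jcfe kwgj jbp sng mxdc bqul qit pzohd
Hunk 2: at line 5 remove [qib] add [mol] -> 14 lines: cwq pgzy fjc uulz lirkz mol jcfe kwgj jbp sng mxdc bqul qit pzohd
Hunk 3: at line 8 remove [jbp,sng,mxdc] add [bpq] -> 12 lines: cwq pgzy fjc uulz lirkz mol jcfe kwgj bpq bqul qit pzohd
Final line count: 12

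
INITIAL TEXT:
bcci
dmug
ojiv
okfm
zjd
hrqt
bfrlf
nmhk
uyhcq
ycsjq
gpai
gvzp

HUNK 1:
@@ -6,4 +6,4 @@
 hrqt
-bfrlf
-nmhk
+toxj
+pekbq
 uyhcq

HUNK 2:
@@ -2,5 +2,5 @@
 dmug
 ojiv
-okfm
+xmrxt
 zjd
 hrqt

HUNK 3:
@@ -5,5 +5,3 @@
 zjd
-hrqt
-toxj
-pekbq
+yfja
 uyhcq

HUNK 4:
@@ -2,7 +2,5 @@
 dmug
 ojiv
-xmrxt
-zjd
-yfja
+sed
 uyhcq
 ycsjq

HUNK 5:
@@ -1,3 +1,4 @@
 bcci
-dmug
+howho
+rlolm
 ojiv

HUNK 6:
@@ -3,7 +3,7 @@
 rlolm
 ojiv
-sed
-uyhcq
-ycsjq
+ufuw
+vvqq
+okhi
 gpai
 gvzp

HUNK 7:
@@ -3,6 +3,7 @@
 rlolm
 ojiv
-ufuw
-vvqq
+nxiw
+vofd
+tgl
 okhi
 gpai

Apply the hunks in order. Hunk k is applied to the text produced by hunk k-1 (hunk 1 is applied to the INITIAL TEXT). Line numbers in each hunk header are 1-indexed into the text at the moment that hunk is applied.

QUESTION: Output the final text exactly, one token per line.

Answer: bcci
howho
rlolm
ojiv
nxiw
vofd
tgl
okhi
gpai
gvzp

Derivation:
Hunk 1: at line 6 remove [bfrlf,nmhk] add [toxj,pekbq] -> 12 lines: bcci dmug ojiv okfm zjd hrqt toxj pekbq uyhcq ycsjq gpai gvzp
Hunk 2: at line 2 remove [okfm] add [xmrxt] -> 12 lines: bcci dmug ojiv xmrxt zjd hrqt toxj pekbq uyhcq ycsjq gpai gvzp
Hunk 3: at line 5 remove [hrqt,toxj,pekbq] add [yfja] -> 10 lines: bcci dmug ojiv xmrxt zjd yfja uyhcq ycsjq gpai gvzp
Hunk 4: at line 2 remove [xmrxt,zjd,yfja] add [sed] -> 8 lines: bcci dmug ojiv sed uyhcq ycsjq gpai gvzp
Hunk 5: at line 1 remove [dmug] add [howho,rlolm] -> 9 lines: bcci howho rlolm ojiv sed uyhcq ycsjq gpai gvzp
Hunk 6: at line 3 remove [sed,uyhcq,ycsjq] add [ufuw,vvqq,okhi] -> 9 lines: bcci howho rlolm ojiv ufuw vvqq okhi gpai gvzp
Hunk 7: at line 3 remove [ufuw,vvqq] add [nxiw,vofd,tgl] -> 10 lines: bcci howho rlolm ojiv nxiw vofd tgl okhi gpai gvzp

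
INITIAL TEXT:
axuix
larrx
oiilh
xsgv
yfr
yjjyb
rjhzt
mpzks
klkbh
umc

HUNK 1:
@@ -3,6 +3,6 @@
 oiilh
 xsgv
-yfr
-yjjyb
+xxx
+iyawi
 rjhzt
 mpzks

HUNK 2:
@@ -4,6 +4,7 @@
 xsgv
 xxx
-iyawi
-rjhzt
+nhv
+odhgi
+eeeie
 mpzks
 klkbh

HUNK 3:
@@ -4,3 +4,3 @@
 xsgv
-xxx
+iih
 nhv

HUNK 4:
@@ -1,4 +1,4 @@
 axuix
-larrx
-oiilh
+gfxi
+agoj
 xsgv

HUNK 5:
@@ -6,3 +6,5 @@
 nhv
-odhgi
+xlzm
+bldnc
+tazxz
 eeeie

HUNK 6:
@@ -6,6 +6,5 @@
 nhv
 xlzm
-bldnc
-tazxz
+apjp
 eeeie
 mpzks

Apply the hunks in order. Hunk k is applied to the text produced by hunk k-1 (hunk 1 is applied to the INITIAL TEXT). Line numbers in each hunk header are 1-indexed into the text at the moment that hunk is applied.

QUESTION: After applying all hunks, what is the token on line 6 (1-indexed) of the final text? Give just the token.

Hunk 1: at line 3 remove [yfr,yjjyb] add [xxx,iyawi] -> 10 lines: axuix larrx oiilh xsgv xxx iyawi rjhzt mpzks klkbh umc
Hunk 2: at line 4 remove [iyawi,rjhzt] add [nhv,odhgi,eeeie] -> 11 lines: axuix larrx oiilh xsgv xxx nhv odhgi eeeie mpzks klkbh umc
Hunk 3: at line 4 remove [xxx] add [iih] -> 11 lines: axuix larrx oiilh xsgv iih nhv odhgi eeeie mpzks klkbh umc
Hunk 4: at line 1 remove [larrx,oiilh] add [gfxi,agoj] -> 11 lines: axuix gfxi agoj xsgv iih nhv odhgi eeeie mpzks klkbh umc
Hunk 5: at line 6 remove [odhgi] add [xlzm,bldnc,tazxz] -> 13 lines: axuix gfxi agoj xsgv iih nhv xlzm bldnc tazxz eeeie mpzks klkbh umc
Hunk 6: at line 6 remove [bldnc,tazxz] add [apjp] -> 12 lines: axuix gfxi agoj xsgv iih nhv xlzm apjp eeeie mpzks klkbh umc
Final line 6: nhv

Answer: nhv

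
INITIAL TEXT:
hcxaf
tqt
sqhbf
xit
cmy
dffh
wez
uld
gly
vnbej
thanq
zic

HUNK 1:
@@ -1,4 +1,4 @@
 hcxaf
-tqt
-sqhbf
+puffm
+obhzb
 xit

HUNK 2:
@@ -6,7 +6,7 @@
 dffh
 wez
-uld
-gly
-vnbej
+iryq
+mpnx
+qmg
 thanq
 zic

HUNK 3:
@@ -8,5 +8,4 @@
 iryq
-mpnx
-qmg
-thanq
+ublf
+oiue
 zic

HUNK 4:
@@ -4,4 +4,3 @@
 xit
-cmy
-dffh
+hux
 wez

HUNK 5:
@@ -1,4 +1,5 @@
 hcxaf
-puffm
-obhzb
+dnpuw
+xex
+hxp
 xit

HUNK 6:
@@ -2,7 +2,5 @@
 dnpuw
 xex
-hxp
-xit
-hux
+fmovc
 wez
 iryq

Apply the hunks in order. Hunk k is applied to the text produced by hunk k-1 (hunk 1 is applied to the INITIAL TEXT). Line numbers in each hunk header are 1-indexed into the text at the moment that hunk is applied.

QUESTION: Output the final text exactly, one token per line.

Hunk 1: at line 1 remove [tqt,sqhbf] add [puffm,obhzb] -> 12 lines: hcxaf puffm obhzb xit cmy dffh wez uld gly vnbej thanq zic
Hunk 2: at line 6 remove [uld,gly,vnbej] add [iryq,mpnx,qmg] -> 12 lines: hcxaf puffm obhzb xit cmy dffh wez iryq mpnx qmg thanq zic
Hunk 3: at line 8 remove [mpnx,qmg,thanq] add [ublf,oiue] -> 11 lines: hcxaf puffm obhzb xit cmy dffh wez iryq ublf oiue zic
Hunk 4: at line 4 remove [cmy,dffh] add [hux] -> 10 lines: hcxaf puffm obhzb xit hux wez iryq ublf oiue zic
Hunk 5: at line 1 remove [puffm,obhzb] add [dnpuw,xex,hxp] -> 11 lines: hcxaf dnpuw xex hxp xit hux wez iryq ublf oiue zic
Hunk 6: at line 2 remove [hxp,xit,hux] add [fmovc] -> 9 lines: hcxaf dnpuw xex fmovc wez iryq ublf oiue zic

Answer: hcxaf
dnpuw
xex
fmovc
wez
iryq
ublf
oiue
zic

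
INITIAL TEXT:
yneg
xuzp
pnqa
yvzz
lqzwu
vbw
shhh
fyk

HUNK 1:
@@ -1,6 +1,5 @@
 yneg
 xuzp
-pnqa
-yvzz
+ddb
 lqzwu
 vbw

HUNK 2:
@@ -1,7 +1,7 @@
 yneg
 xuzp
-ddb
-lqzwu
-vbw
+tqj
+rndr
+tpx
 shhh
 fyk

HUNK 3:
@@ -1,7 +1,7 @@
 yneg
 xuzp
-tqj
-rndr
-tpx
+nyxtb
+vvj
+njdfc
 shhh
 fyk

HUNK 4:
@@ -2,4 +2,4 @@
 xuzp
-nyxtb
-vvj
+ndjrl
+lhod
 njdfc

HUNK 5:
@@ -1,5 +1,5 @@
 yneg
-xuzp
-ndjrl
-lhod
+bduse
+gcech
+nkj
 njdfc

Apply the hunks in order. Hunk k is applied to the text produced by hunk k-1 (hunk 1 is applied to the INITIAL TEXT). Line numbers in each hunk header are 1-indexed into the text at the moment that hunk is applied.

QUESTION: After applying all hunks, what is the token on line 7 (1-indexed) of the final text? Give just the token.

Hunk 1: at line 1 remove [pnqa,yvzz] add [ddb] -> 7 lines: yneg xuzp ddb lqzwu vbw shhh fyk
Hunk 2: at line 1 remove [ddb,lqzwu,vbw] add [tqj,rndr,tpx] -> 7 lines: yneg xuzp tqj rndr tpx shhh fyk
Hunk 3: at line 1 remove [tqj,rndr,tpx] add [nyxtb,vvj,njdfc] -> 7 lines: yneg xuzp nyxtb vvj njdfc shhh fyk
Hunk 4: at line 2 remove [nyxtb,vvj] add [ndjrl,lhod] -> 7 lines: yneg xuzp ndjrl lhod njdfc shhh fyk
Hunk 5: at line 1 remove [xuzp,ndjrl,lhod] add [bduse,gcech,nkj] -> 7 lines: yneg bduse gcech nkj njdfc shhh fyk
Final line 7: fyk

Answer: fyk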